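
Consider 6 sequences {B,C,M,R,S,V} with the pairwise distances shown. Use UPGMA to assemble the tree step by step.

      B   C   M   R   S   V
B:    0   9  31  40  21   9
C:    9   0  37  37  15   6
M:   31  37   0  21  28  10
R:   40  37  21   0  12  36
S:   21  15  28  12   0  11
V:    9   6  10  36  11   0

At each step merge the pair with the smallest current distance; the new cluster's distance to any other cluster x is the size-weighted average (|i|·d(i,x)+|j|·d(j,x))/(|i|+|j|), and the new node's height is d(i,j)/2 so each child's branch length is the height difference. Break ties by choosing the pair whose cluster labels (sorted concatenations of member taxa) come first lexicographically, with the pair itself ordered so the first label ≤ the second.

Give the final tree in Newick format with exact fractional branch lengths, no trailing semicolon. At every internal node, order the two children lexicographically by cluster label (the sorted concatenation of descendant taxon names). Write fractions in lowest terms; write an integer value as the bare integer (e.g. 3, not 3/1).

1. join C+V (d=6) ⇒ CV; edges |C|=3, |V|=3
  updated: d(B,CV)=9, d(CV,M)=47/2, d(CV,R)=73/2, d(CV,S)=13
2. join B+CV (d=9) ⇒ BCV; edges |B|=9/2, |CV|=3/2
  updated: d(BCV,M)=26, d(BCV,R)=113/3, d(BCV,S)=47/3
3. join R+S (d=12) ⇒ RS; edges |R|=6, |S|=6
  updated: d(BCV,RS)=80/3, d(M,RS)=49/2
4. join M+RS (d=49/2) ⇒ MRS; edges |M|=49/4, |RS|=25/4
  updated: d(BCV,MRS)=238/9
5. join BCV+MRS (d=238/9) ⇒ BCMRSV; edges |BCV|=157/18, |MRS|=35/36
final tree: ((B:9/2,(C:3,V:3):3/2):157/18,(M:49/4,(R:6,S:6):25/4):35/36)
total length: 1879/36

((B:9/2,(C:3,V:3):3/2):157/18,(M:49/4,(R:6,S:6):25/4):35/36)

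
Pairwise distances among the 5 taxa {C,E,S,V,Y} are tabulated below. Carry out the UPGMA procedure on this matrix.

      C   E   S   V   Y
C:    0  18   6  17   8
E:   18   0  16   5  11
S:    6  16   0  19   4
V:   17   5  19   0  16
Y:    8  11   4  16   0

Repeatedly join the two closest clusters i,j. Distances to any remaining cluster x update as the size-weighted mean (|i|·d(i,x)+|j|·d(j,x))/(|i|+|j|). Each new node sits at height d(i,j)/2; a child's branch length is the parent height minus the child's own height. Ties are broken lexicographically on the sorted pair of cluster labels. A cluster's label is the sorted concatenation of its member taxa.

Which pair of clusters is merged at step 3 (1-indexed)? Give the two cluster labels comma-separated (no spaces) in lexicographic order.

C,SY

step 1: merge (S,Y) at d=4; branch lengths S→2, Y→2; new cluster SY
  updated: d(C,SY)=7, d(E,SY)=27/2, d(SY,V)=35/2
step 2: merge (E,V) at d=5; branch lengths E→5/2, V→5/2; new cluster EV
  updated: d(C,EV)=35/2, d(EV,SY)=31/2
step 3: merge (C,SY) at d=7; branch lengths C→7/2, SY→3/2; new cluster CSY
  updated: d(CSY,EV)=97/6
step 4: merge (CSY,EV) at d=97/6; branch lengths CSY→55/12, EV→67/12; new cluster CESVY
final tree: ((C:7/2,(S:2,Y:2):3/2):55/12,(E:5/2,V:5/2):67/12)
total length: 145/6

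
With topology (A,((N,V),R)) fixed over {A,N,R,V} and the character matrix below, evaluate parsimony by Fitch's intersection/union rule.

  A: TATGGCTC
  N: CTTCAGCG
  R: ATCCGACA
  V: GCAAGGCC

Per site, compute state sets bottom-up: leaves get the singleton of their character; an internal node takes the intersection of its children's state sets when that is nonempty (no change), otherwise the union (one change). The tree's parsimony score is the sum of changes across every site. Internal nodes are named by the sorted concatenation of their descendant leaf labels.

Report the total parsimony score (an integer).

15

NV@0: {C} ∪ {G} = {C,G} (union, +1)
NRV@0: {C,G} ∪ {A} = {A,C,G} (union, +1)
ANRV@0: {T} ∪ {A,C,G} = {A,C,G,T} (union, +1)
NV@1: {T} ∪ {C} = {C,T} (union, +1)
NRV@1: {C,T} ∩ {T} = {T} (intersection, +0)
ANRV@1: {A} ∪ {T} = {A,T} (union, +1)
NV@2: {T} ∪ {A} = {A,T} (union, +1)
NRV@2: {A,T} ∪ {C} = {A,C,T} (union, +1)
ANRV@2: {T} ∩ {A,C,T} = {T} (intersection, +0)
NV@3: {C} ∪ {A} = {A,C} (union, +1)
NRV@3: {A,C} ∩ {C} = {C} (intersection, +0)
ANRV@3: {G} ∪ {C} = {C,G} (union, +1)
NV@4: {A} ∪ {G} = {A,G} (union, +1)
NRV@4: {A,G} ∩ {G} = {G} (intersection, +0)
ANRV@4: {G} ∩ {G} = {G} (intersection, +0)
NV@5: {G} ∩ {G} = {G} (intersection, +0)
NRV@5: {G} ∪ {A} = {A,G} (union, +1)
ANRV@5: {C} ∪ {A,G} = {A,C,G} (union, +1)
NV@6: {C} ∩ {C} = {C} (intersection, +0)
NRV@6: {C} ∩ {C} = {C} (intersection, +0)
ANRV@6: {T} ∪ {C} = {C,T} (union, +1)
NV@7: {G} ∪ {C} = {C,G} (union, +1)
NRV@7: {C,G} ∪ {A} = {A,C,G} (union, +1)
ANRV@7: {C} ∩ {A,C,G} = {C} (intersection, +0)
per-site changes: [3, 2, 2, 2, 1, 2, 1, 2]; total = 15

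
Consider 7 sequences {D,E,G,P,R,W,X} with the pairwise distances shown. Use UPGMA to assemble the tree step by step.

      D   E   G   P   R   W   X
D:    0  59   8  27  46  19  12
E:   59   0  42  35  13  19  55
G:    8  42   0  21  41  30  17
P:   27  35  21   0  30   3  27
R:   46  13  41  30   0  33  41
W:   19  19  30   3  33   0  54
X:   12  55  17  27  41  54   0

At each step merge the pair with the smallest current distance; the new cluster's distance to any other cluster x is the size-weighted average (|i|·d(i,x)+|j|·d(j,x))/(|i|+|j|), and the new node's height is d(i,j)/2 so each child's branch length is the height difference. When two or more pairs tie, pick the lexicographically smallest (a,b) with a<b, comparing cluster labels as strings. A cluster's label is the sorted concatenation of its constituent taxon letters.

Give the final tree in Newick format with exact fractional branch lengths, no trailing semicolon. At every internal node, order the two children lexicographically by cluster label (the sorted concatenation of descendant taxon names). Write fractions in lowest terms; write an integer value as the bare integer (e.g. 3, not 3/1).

1. join P+W (d=3) ⇒ PW; edges |P|=3/2, |W|=3/2
  updated: d(D,PW)=23, d(E,PW)=27, d(G,PW)=51/2, d(PW,R)=63/2, d(PW,X)=81/2
2. join D+G (d=8) ⇒ DG; edges |D|=4, |G|=4
  updated: d(DG,E)=101/2, d(DG,PW)=97/4, d(DG,R)=87/2, d(DG,X)=29/2
3. join E+R (d=13) ⇒ ER; edges |E|=13/2, |R|=13/2
  updated: d(DG,ER)=47, d(ER,PW)=117/4, d(ER,X)=48
4. join DG+X (d=29/2) ⇒ DGX; edges |DG|=13/4, |X|=29/4
  updated: d(DGX,ER)=142/3, d(DGX,PW)=89/3
5. join ER+PW (d=117/4) ⇒ EPRW; edges |ER|=65/8, |PW|=105/8
  updated: d(DGX,EPRW)=77/2
6. join DGX+EPRW (d=77/2) ⇒ DEGPRWX; edges |DGX|=12, |EPRW|=37/8
final tree: (((D:4,G:4):13/4,X:29/4):12,((E:13/2,R:13/2):65/8,(P:3/2,W:3/2):105/8):37/8)
total length: 579/8

(((D:4,G:4):13/4,X:29/4):12,((E:13/2,R:13/2):65/8,(P:3/2,W:3/2):105/8):37/8)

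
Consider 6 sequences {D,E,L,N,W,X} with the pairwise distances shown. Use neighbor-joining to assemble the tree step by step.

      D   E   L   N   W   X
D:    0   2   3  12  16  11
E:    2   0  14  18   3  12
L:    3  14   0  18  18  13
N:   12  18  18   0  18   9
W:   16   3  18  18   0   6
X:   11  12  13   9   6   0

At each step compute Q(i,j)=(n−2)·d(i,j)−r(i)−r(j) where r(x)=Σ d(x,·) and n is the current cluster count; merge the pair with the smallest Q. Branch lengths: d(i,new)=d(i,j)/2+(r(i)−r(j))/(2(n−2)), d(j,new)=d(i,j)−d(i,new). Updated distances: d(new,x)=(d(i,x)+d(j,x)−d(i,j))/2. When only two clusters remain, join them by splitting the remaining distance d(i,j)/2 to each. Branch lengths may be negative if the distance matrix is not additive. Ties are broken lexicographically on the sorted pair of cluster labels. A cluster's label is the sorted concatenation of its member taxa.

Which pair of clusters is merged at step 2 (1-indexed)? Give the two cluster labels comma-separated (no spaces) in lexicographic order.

E,W

1. join D+L (d=3, Q=-98) ⇒ DL; edges |D|=-5/4, |L|=17/4
  updated: d(DL,E)=13/2, d(DL,N)=27/2, d(DL,W)=31/2, d(DL,X)=21/2
2. join E+W (d=3, Q=-73) ⇒ EW; edges |E|=1, |W|=2
  updated: d(DL,EW)=19/2, d(EW,N)=33/2, d(EW,X)=15/2
3. join DL+EW (d=19/2, Q=-48) ⇒ DELW; edges |DL|=19/4, |EW|=19/4
  updated: d(DELW,N)=41/4, d(DELW,X)=17/4
4. join DELW+N (d=41/4, Q=-47/2) ⇒ DELNW; edges |DELW|=11/4, |N|=15/2
  updated: d(DELNW,X)=3/2
5. join DELNW+X (d=3/2) ⇒ DELNWX; edges |DELNW|=3/4, |X|=3/4
final tree: ((((D:-5/4,L:17/4):19/4,(E:1,W:2):19/4):11/4,N:15/2):3/4,X:3/4)
total length: 109/4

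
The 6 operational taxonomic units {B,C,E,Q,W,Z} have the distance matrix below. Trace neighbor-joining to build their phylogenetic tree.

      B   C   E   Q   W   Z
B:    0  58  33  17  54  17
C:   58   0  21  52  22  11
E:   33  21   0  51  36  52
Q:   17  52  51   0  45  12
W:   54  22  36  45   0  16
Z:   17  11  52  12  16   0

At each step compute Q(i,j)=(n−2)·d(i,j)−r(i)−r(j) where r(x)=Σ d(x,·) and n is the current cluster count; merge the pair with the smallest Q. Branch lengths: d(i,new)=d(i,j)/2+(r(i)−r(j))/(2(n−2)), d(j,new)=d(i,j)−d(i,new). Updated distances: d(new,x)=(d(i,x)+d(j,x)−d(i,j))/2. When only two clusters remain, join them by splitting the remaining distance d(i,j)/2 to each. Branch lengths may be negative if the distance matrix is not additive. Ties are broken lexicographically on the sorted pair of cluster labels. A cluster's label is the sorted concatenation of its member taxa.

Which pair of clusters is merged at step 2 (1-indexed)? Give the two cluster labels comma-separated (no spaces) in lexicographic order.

BQ,Z

step 1: merge (B,Q) at d=17, Q=-288; branch lengths B→35/4, Q→33/4; new cluster BQ
  updated: d(BQ,C)=93/2, d(BQ,E)=67/2, d(BQ,W)=41, d(BQ,Z)=6
step 2: merge (BQ,Z) at d=6, Q=-194; branch lengths BQ→10, Z→-4; new cluster BQZ
  updated: d(BQZ,C)=103/4, d(BQZ,E)=159/4, d(BQZ,W)=51/2
step 3: merge (BQZ,W) at d=51/2, Q=-247/2; branch lengths BQZ→117/8, W→87/8; new cluster BQWZ
  updated: d(BQWZ,C)=89/8, d(BQWZ,E)=201/8
step 4: merge (BQWZ,C) at d=89/8, Q=-229/4; branch lengths BQWZ→61/8, C→7/2; new cluster BCQWZ
  updated: d(BCQWZ,E)=35/2
step 5: merge (BCQWZ,E) at d=35/2; branch lengths BCQWZ→35/4, E→35/4; new cluster BCEQWZ
final tree: (((((B:35/4,Q:33/4):10,Z:-4):117/8,W:87/8):61/8,C:7/2):35/4,E:35/4)
total length: 617/8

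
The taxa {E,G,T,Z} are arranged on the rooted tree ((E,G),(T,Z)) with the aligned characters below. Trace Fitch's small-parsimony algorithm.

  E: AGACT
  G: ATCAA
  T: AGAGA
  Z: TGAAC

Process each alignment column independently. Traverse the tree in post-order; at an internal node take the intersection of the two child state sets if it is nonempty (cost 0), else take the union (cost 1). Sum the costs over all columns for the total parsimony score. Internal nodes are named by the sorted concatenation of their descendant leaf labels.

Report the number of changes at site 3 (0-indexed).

2

site 0, node EG: E={A} ∩ G={A} → {A} (+0)
site 0, node TZ: T={A} ∪ Z={T} → {A,T} (+1)
site 0, node EGTZ: EG={A} ∩ TZ={A,T} → {A} (+0)
site 1, node EG: E={G} ∪ G={T} → {G,T} (+1)
site 1, node TZ: T={G} ∩ Z={G} → {G} (+0)
site 1, node EGTZ: EG={G,T} ∩ TZ={G} → {G} (+0)
site 2, node EG: E={A} ∪ G={C} → {A,C} (+1)
site 2, node TZ: T={A} ∩ Z={A} → {A} (+0)
site 2, node EGTZ: EG={A,C} ∩ TZ={A} → {A} (+0)
site 3, node EG: E={C} ∪ G={A} → {A,C} (+1)
site 3, node TZ: T={G} ∪ Z={A} → {A,G} (+1)
site 3, node EGTZ: EG={A,C} ∩ TZ={A,G} → {A} (+0)
site 4, node EG: E={T} ∪ G={A} → {A,T} (+1)
site 4, node TZ: T={A} ∪ Z={C} → {A,C} (+1)
site 4, node EGTZ: EG={A,T} ∩ TZ={A,C} → {A} (+0)
per-site changes: [1, 1, 1, 2, 2]; total = 7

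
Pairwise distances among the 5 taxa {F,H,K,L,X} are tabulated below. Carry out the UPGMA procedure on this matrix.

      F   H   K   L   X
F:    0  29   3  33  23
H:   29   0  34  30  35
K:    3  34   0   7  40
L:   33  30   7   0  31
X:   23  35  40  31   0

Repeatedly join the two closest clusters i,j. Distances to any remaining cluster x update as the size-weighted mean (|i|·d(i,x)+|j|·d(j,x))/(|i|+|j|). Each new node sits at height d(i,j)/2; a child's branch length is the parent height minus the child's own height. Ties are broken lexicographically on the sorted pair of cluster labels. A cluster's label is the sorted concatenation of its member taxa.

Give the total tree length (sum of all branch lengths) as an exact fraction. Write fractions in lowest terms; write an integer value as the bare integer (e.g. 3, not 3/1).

1. join F+K (d=3) ⇒ FK; edges |F|=3/2, |K|=3/2
  updated: d(FK,H)=63/2, d(FK,L)=20, d(FK,X)=63/2
2. join FK+L (d=20) ⇒ FKL; edges |FK|=17/2, |L|=10
  updated: d(FKL,H)=31, d(FKL,X)=94/3
3. join FKL+H (d=31) ⇒ FHKL; edges |FKL|=11/2, |H|=31/2
  updated: d(FHKL,X)=129/4
4. join FHKL+X (d=129/4) ⇒ FHKLX; edges |FHKL|=5/8, |X|=129/8
final tree: ((((F:3/2,K:3/2):17/2,L:10):11/2,H:31/2):5/8,X:129/8)
total length: 237/4

237/4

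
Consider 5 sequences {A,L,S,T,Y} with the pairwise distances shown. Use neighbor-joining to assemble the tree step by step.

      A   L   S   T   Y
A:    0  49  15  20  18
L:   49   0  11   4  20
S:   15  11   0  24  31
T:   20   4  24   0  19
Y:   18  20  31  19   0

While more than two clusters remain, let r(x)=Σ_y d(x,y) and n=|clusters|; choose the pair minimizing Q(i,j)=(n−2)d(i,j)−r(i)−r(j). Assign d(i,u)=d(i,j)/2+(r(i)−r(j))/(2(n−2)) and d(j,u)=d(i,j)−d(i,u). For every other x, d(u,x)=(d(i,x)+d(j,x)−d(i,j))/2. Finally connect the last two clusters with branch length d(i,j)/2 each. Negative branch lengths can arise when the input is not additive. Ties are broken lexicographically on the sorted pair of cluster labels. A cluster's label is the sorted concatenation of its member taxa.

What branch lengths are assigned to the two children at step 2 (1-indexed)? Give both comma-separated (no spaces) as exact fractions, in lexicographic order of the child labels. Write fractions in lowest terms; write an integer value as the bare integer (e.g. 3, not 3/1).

17/2,13/2

iteration 1: select L,T (d=4, Q=-139); attach at lengths (29/6, -5/6); label the merged cluster LT
  updated: d(A,LT)=65/2, d(LT,S)=31/2, d(LT,Y)=35/2
iteration 2: select A,S (d=15, Q=-97); attach at lengths (17/2, 13/2); label the merged cluster AS
  updated: d(AS,LT)=33/2, d(AS,Y)=17
iteration 3: select AS,LT (d=33/2, Q=-51); attach at lengths (8, 17/2); label the merged cluster ALST
  updated: d(ALST,Y)=9
iteration 4: select ALST,Y (d=9); attach at lengths (9/2, 9/2); label the merged cluster ALSTY
final tree: (((A:17/2,S:13/2):8,(L:29/6,T:-5/6):17/2):9/2,Y:9/2)
total length: 89/2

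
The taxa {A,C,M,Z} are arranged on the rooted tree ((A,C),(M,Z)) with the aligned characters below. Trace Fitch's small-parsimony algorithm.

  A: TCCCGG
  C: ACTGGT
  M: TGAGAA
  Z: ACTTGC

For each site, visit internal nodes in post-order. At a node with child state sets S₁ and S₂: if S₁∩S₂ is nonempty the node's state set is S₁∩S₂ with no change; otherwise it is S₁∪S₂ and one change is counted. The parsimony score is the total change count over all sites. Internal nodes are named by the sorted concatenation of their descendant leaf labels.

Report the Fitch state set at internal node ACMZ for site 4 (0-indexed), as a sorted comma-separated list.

G

site 0, node AC: A={T} ∪ C={A} → {A,T} (+1)
site 0, node MZ: M={T} ∪ Z={A} → {A,T} (+1)
site 0, node ACMZ: AC={A,T} ∩ MZ={A,T} → {A,T} (+0)
site 1, node AC: A={C} ∩ C={C} → {C} (+0)
site 1, node MZ: M={G} ∪ Z={C} → {C,G} (+1)
site 1, node ACMZ: AC={C} ∩ MZ={C,G} → {C} (+0)
site 2, node AC: A={C} ∪ C={T} → {C,T} (+1)
site 2, node MZ: M={A} ∪ Z={T} → {A,T} (+1)
site 2, node ACMZ: AC={C,T} ∩ MZ={A,T} → {T} (+0)
site 3, node AC: A={C} ∪ C={G} → {C,G} (+1)
site 3, node MZ: M={G} ∪ Z={T} → {G,T} (+1)
site 3, node ACMZ: AC={C,G} ∩ MZ={G,T} → {G} (+0)
site 4, node AC: A={G} ∩ C={G} → {G} (+0)
site 4, node MZ: M={A} ∪ Z={G} → {A,G} (+1)
site 4, node ACMZ: AC={G} ∩ MZ={A,G} → {G} (+0)
site 5, node AC: A={G} ∪ C={T} → {G,T} (+1)
site 5, node MZ: M={A} ∪ Z={C} → {A,C} (+1)
site 5, node ACMZ: AC={G,T} ∪ MZ={A,C} → {A,C,G,T} (+1)
per-site changes: [2, 1, 2, 2, 1, 3]; total = 11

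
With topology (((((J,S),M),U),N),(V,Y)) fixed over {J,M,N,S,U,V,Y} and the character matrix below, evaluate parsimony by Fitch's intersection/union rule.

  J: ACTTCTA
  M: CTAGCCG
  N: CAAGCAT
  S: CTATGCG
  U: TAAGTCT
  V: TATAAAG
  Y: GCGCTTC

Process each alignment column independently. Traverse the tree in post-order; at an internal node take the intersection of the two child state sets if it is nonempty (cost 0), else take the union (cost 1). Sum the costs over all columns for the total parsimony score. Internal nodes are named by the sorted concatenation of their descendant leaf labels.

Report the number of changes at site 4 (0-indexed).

JS@0: {A} ∪ {C} = {A,C} (union, +1)
JMS@0: {A,C} ∩ {C} = {C} (intersection, +0)
JMSU@0: {C} ∪ {T} = {C,T} (union, +1)
JMNSU@0: {C,T} ∩ {C} = {C} (intersection, +0)
VY@0: {T} ∪ {G} = {G,T} (union, +1)
JMNSUVY@0: {C} ∪ {G,T} = {C,G,T} (union, +1)
JS@1: {C} ∪ {T} = {C,T} (union, +1)
JMS@1: {C,T} ∩ {T} = {T} (intersection, +0)
JMSU@1: {T} ∪ {A} = {A,T} (union, +1)
JMNSU@1: {A,T} ∩ {A} = {A} (intersection, +0)
VY@1: {A} ∪ {C} = {A,C} (union, +1)
JMNSUVY@1: {A} ∩ {A,C} = {A} (intersection, +0)
JS@2: {T} ∪ {A} = {A,T} (union, +1)
JMS@2: {A,T} ∩ {A} = {A} (intersection, +0)
JMSU@2: {A} ∩ {A} = {A} (intersection, +0)
JMNSU@2: {A} ∩ {A} = {A} (intersection, +0)
VY@2: {T} ∪ {G} = {G,T} (union, +1)
JMNSUVY@2: {A} ∪ {G,T} = {A,G,T} (union, +1)
JS@3: {T} ∩ {T} = {T} (intersection, +0)
JMS@3: {T} ∪ {G} = {G,T} (union, +1)
JMSU@3: {G,T} ∩ {G} = {G} (intersection, +0)
JMNSU@3: {G} ∩ {G} = {G} (intersection, +0)
VY@3: {A} ∪ {C} = {A,C} (union, +1)
JMNSUVY@3: {G} ∪ {A,C} = {A,C,G} (union, +1)
JS@4: {C} ∪ {G} = {C,G} (union, +1)
JMS@4: {C,G} ∩ {C} = {C} (intersection, +0)
JMSU@4: {C} ∪ {T} = {C,T} (union, +1)
JMNSU@4: {C,T} ∩ {C} = {C} (intersection, +0)
VY@4: {A} ∪ {T} = {A,T} (union, +1)
JMNSUVY@4: {C} ∪ {A,T} = {A,C,T} (union, +1)
JS@5: {T} ∪ {C} = {C,T} (union, +1)
JMS@5: {C,T} ∩ {C} = {C} (intersection, +0)
JMSU@5: {C} ∩ {C} = {C} (intersection, +0)
JMNSU@5: {C} ∪ {A} = {A,C} (union, +1)
VY@5: {A} ∪ {T} = {A,T} (union, +1)
JMNSUVY@5: {A,C} ∩ {A,T} = {A} (intersection, +0)
JS@6: {A} ∪ {G} = {A,G} (union, +1)
JMS@6: {A,G} ∩ {G} = {G} (intersection, +0)
JMSU@6: {G} ∪ {T} = {G,T} (union, +1)
JMNSU@6: {G,T} ∩ {T} = {T} (intersection, +0)
VY@6: {G} ∪ {C} = {C,G} (union, +1)
JMNSUVY@6: {T} ∪ {C,G} = {C,G,T} (union, +1)
per-site changes: [4, 3, 3, 3, 4, 3, 4]; total = 24

4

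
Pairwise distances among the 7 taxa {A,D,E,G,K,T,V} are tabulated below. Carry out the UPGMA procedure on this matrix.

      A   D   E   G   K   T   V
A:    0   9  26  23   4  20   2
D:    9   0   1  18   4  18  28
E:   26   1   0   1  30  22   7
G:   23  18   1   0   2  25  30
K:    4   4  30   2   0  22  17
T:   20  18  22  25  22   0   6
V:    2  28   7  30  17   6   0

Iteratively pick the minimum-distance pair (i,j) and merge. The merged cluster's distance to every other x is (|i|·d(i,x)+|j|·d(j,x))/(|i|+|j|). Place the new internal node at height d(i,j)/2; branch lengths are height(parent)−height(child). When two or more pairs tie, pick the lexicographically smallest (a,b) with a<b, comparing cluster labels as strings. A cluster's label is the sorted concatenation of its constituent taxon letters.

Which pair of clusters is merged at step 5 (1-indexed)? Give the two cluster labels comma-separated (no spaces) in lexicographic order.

step 1: merge (D,E) at d=1; branch lengths D→1/2, E→1/2; new cluster DE
  updated: d(A,DE)=35/2, d(DE,G)=19/2, d(DE,K)=17, d(DE,T)=20, d(DE,V)=35/2
step 2: merge (A,V) at d=2; branch lengths A→1, V→1; new cluster AV
  updated: d(AV,DE)=35/2, d(AV,G)=53/2, d(AV,K)=21/2, d(AV,T)=13
step 3: merge (G,K) at d=2; branch lengths G→1, K→1; new cluster GK
  updated: d(AV,GK)=37/2, d(DE,GK)=53/4, d(GK,T)=47/2
step 4: merge (AV,T) at d=13; branch lengths AV→11/2, T→13/2; new cluster ATV
  updated: d(ATV,DE)=55/3, d(ATV,GK)=121/6
step 5: merge (DE,GK) at d=53/4; branch lengths DE→49/8, GK→45/8; new cluster DEGK
  updated: d(ATV,DEGK)=77/4
step 6: merge (ATV,DEGK) at d=77/4; branch lengths ATV→25/8, DEGK→3; new cluster ADEGKTV
final tree: (((A:1,V:1):11/2,T:13/2):25/8,((D:1/2,E:1/2):49/8,(G:1,K:1):45/8):3)
total length: 279/8

DE,GK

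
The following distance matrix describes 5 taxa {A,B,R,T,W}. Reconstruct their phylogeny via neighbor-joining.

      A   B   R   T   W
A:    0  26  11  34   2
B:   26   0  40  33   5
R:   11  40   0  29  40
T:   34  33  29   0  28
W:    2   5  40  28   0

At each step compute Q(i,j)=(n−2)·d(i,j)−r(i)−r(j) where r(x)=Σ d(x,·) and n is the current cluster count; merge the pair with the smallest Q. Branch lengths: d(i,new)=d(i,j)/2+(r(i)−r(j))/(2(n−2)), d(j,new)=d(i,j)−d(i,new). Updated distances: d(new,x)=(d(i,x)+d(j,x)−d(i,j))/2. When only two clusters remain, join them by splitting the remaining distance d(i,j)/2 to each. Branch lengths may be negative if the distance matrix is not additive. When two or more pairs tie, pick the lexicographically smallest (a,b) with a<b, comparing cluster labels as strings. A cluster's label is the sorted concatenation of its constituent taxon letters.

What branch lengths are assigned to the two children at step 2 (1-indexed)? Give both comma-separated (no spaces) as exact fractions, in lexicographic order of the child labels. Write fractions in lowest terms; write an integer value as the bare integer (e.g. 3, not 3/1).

1/4,43/4

iteration 1: select B,W (d=5, Q=-164); attach at lengths (22/3, -7/3); label the merged cluster BW
  updated: d(A,BW)=23/2, d(BW,R)=75/2, d(BW,T)=28
iteration 2: select A,R (d=11, Q=-112); attach at lengths (1/4, 43/4); label the merged cluster AR
  updated: d(AR,BW)=19, d(AR,T)=26
iteration 3: select AR,BW (d=19, Q=-73); attach at lengths (17/2, 21/2); label the merged cluster ABRW
  updated: d(ABRW,T)=35/2
iteration 4: select ABRW,T (d=35/2); attach at lengths (35/4, 35/4); label the merged cluster ABRTW
final tree: (((A:1/4,R:43/4):17/2,(B:22/3,W:-7/3):21/2):35/4,T:35/4)
total length: 105/2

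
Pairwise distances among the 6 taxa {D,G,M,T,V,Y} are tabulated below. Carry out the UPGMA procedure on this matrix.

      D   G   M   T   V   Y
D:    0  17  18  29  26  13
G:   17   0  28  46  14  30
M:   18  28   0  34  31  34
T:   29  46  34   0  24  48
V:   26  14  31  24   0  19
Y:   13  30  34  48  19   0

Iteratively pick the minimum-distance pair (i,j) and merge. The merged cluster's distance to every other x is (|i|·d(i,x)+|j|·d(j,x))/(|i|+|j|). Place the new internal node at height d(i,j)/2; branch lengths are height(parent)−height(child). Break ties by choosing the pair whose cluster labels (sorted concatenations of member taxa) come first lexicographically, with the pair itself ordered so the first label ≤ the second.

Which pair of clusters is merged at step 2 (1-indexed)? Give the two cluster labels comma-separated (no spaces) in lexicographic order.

1. join D+Y (d=13) ⇒ DY; edges |D|=13/2, |Y|=13/2
  updated: d(DY,G)=47/2, d(DY,M)=26, d(DY,T)=77/2, d(DY,V)=45/2
2. join G+V (d=14) ⇒ GV; edges |G|=7, |V|=7
  updated: d(DY,GV)=23, d(GV,M)=59/2, d(GV,T)=35
3. join DY+GV (d=23) ⇒ DGVY; edges |DY|=5, |GV|=9/2
  updated: d(DGVY,M)=111/4, d(DGVY,T)=147/4
4. join DGVY+M (d=111/4) ⇒ DGMVY; edges |DGVY|=19/8, |M|=111/8
  updated: d(DGMVY,T)=181/5
5. join DGMVY+T (d=181/5) ⇒ DGMTVY; edges |DGMVY|=169/40, |T|=181/10
final tree: ((((D:13/2,Y:13/2):5,(G:7,V:7):9/2):19/8,M:111/8):169/40,T:181/10)
total length: 3003/40

G,V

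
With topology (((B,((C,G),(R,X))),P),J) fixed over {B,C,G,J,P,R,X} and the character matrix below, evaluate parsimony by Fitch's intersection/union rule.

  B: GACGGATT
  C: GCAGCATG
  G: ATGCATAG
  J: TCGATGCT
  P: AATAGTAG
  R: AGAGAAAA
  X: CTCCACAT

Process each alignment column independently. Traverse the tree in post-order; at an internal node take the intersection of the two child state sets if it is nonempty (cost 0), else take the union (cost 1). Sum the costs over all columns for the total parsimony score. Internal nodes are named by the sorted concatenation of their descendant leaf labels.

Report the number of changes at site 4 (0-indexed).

[col 0] CG: children C:{G}, G:{A} ∪→ {A,G}; cost 1
[col 0] RX: children R:{A}, X:{C} ∪→ {A,C}; cost 1
[col 0] CGRX: children CG:{A,G}, RX:{A,C} ∩→ {A}; cost 0
[col 0] BCGRX: children B:{G}, CGRX:{A} ∪→ {A,G}; cost 1
[col 0] BCGPRX: children BCGRX:{A,G}, P:{A} ∩→ {A}; cost 0
[col 0] BCGJPRX: children BCGPRX:{A}, J:{T} ∪→ {A,T}; cost 1
[col 1] CG: children C:{C}, G:{T} ∪→ {C,T}; cost 1
[col 1] RX: children R:{G}, X:{T} ∪→ {G,T}; cost 1
[col 1] CGRX: children CG:{C,T}, RX:{G,T} ∩→ {T}; cost 0
[col 1] BCGRX: children B:{A}, CGRX:{T} ∪→ {A,T}; cost 1
[col 1] BCGPRX: children BCGRX:{A,T}, P:{A} ∩→ {A}; cost 0
[col 1] BCGJPRX: children BCGPRX:{A}, J:{C} ∪→ {A,C}; cost 1
[col 2] CG: children C:{A}, G:{G} ∪→ {A,G}; cost 1
[col 2] RX: children R:{A}, X:{C} ∪→ {A,C}; cost 1
[col 2] CGRX: children CG:{A,G}, RX:{A,C} ∩→ {A}; cost 0
[col 2] BCGRX: children B:{C}, CGRX:{A} ∪→ {A,C}; cost 1
[col 2] BCGPRX: children BCGRX:{A,C}, P:{T} ∪→ {A,C,T}; cost 1
[col 2] BCGJPRX: children BCGPRX:{A,C,T}, J:{G} ∪→ {A,C,G,T}; cost 1
[col 3] CG: children C:{G}, G:{C} ∪→ {C,G}; cost 1
[col 3] RX: children R:{G}, X:{C} ∪→ {C,G}; cost 1
[col 3] CGRX: children CG:{C,G}, RX:{C,G} ∩→ {C,G}; cost 0
[col 3] BCGRX: children B:{G}, CGRX:{C,G} ∩→ {G}; cost 0
[col 3] BCGPRX: children BCGRX:{G}, P:{A} ∪→ {A,G}; cost 1
[col 3] BCGJPRX: children BCGPRX:{A,G}, J:{A} ∩→ {A}; cost 0
[col 4] CG: children C:{C}, G:{A} ∪→ {A,C}; cost 1
[col 4] RX: children R:{A}, X:{A} ∩→ {A}; cost 0
[col 4] CGRX: children CG:{A,C}, RX:{A} ∩→ {A}; cost 0
[col 4] BCGRX: children B:{G}, CGRX:{A} ∪→ {A,G}; cost 1
[col 4] BCGPRX: children BCGRX:{A,G}, P:{G} ∩→ {G}; cost 0
[col 4] BCGJPRX: children BCGPRX:{G}, J:{T} ∪→ {G,T}; cost 1
[col 5] CG: children C:{A}, G:{T} ∪→ {A,T}; cost 1
[col 5] RX: children R:{A}, X:{C} ∪→ {A,C}; cost 1
[col 5] CGRX: children CG:{A,T}, RX:{A,C} ∩→ {A}; cost 0
[col 5] BCGRX: children B:{A}, CGRX:{A} ∩→ {A}; cost 0
[col 5] BCGPRX: children BCGRX:{A}, P:{T} ∪→ {A,T}; cost 1
[col 5] BCGJPRX: children BCGPRX:{A,T}, J:{G} ∪→ {A,G,T}; cost 1
[col 6] CG: children C:{T}, G:{A} ∪→ {A,T}; cost 1
[col 6] RX: children R:{A}, X:{A} ∩→ {A}; cost 0
[col 6] CGRX: children CG:{A,T}, RX:{A} ∩→ {A}; cost 0
[col 6] BCGRX: children B:{T}, CGRX:{A} ∪→ {A,T}; cost 1
[col 6] BCGPRX: children BCGRX:{A,T}, P:{A} ∩→ {A}; cost 0
[col 6] BCGJPRX: children BCGPRX:{A}, J:{C} ∪→ {A,C}; cost 1
[col 7] CG: children C:{G}, G:{G} ∩→ {G}; cost 0
[col 7] RX: children R:{A}, X:{T} ∪→ {A,T}; cost 1
[col 7] CGRX: children CG:{G}, RX:{A,T} ∪→ {A,G,T}; cost 1
[col 7] BCGRX: children B:{T}, CGRX:{A,G,T} ∩→ {T}; cost 0
[col 7] BCGPRX: children BCGRX:{T}, P:{G} ∪→ {G,T}; cost 1
[col 7] BCGJPRX: children BCGPRX:{G,T}, J:{T} ∩→ {T}; cost 0
per-site changes: [4, 4, 5, 3, 3, 4, 3, 3]; total = 29

3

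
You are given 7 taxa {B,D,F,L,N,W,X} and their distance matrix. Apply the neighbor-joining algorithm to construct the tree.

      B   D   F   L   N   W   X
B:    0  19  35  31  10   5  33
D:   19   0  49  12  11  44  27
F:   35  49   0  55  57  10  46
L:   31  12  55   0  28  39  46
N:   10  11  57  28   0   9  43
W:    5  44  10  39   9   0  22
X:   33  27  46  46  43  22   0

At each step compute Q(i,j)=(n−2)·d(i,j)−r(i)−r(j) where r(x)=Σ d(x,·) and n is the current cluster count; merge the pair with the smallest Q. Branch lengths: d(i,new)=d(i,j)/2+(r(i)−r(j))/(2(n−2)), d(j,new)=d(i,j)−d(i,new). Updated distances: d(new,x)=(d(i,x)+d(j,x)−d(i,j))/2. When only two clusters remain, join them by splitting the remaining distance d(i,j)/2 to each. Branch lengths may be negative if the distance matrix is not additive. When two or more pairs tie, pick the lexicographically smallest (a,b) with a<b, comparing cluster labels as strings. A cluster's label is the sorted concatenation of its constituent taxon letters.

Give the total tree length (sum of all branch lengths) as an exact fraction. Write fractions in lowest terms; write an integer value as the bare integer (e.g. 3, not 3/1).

1. join F+W (d=10, Q=-331) ⇒ FW; edges |F|=173/10, |W|=-73/10
  updated: d(B,FW)=15, d(D,FW)=83/2, d(FW,L)=42, d(FW,N)=28, d(FW,X)=29
2. join D+L (d=12, Q=-443/2) ⇒ DL; edges |D|=-1/16, |L|=193/16
  updated: d(B,DL)=19, d(DL,FW)=143/4, d(DL,N)=27/2, d(DL,X)=61/2
3. join FW+X (d=29, Q=-625/4) ⇒ FWX; edges |FW|=79/8, |X|=153/8
  updated: d(B,FWX)=19/2, d(DL,FWX)=149/8, d(FWX,N)=21
4. join B+FWX (d=19/2, Q=-549/8) ⇒ BFWX; edges |B|=67/32, |FWX|=237/32
  updated: d(BFWX,DL)=225/16, d(BFWX,N)=43/4
5. join BFWX+DL (d=225/16, Q=-613/16) ⇒ BDFLWX; edges |BFWX|=181/32, |DL|=269/32
  updated: d(BDFLWX,N)=163/32
6. join BDFLWX+N (d=163/32) ⇒ BDFLNWX; edges |BDFLWX|=163/64, |N|=163/64
final tree: (((B:67/32,((F:173/10,W:-73/10):79/8,X:153/8):237/32):181/32,(D:-1/16,L:193/16):269/32):163/64,N:163/64)
total length: 2549/32

2549/32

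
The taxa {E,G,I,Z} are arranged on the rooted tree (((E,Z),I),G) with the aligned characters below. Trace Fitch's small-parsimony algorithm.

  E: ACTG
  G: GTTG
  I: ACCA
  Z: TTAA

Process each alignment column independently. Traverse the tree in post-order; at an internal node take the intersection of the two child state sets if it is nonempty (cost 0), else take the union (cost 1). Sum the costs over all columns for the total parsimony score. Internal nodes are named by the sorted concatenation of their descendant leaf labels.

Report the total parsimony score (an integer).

site 0, node EZ: E={A} ∪ Z={T} → {A,T} (+1)
site 0, node EIZ: EZ={A,T} ∩ I={A} → {A} (+0)
site 0, node EGIZ: EIZ={A} ∪ G={G} → {A,G} (+1)
site 1, node EZ: E={C} ∪ Z={T} → {C,T} (+1)
site 1, node EIZ: EZ={C,T} ∩ I={C} → {C} (+0)
site 1, node EGIZ: EIZ={C} ∪ G={T} → {C,T} (+1)
site 2, node EZ: E={T} ∪ Z={A} → {A,T} (+1)
site 2, node EIZ: EZ={A,T} ∪ I={C} → {A,C,T} (+1)
site 2, node EGIZ: EIZ={A,C,T} ∩ G={T} → {T} (+0)
site 3, node EZ: E={G} ∪ Z={A} → {A,G} (+1)
site 3, node EIZ: EZ={A,G} ∩ I={A} → {A} (+0)
site 3, node EGIZ: EIZ={A} ∪ G={G} → {A,G} (+1)
per-site changes: [2, 2, 2, 2]; total = 8

8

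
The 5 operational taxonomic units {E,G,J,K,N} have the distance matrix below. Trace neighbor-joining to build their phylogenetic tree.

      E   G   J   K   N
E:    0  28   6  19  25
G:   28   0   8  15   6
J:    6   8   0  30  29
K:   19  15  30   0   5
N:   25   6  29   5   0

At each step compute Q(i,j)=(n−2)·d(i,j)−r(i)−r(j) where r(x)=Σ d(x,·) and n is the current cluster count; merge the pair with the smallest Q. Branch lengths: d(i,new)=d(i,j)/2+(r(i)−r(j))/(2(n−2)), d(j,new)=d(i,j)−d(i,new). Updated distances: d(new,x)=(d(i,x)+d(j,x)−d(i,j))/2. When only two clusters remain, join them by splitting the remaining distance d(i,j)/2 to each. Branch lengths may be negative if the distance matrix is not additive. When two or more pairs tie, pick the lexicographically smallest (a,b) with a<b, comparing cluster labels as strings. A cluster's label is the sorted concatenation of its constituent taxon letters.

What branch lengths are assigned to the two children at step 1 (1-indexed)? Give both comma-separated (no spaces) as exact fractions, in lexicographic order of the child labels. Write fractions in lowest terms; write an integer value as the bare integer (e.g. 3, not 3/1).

iteration 1: select E,J (d=6, Q=-133); attach at lengths (23/6, 13/6); label the merged cluster EJ
  updated: d(EJ,G)=15, d(EJ,K)=43/2, d(EJ,N)=24
iteration 2: select EJ,G (d=15, Q=-133/2); attach at lengths (109/8, 11/8); label the merged cluster EGJ
  updated: d(EGJ,K)=43/4, d(EGJ,N)=15/2
iteration 3: select EGJ,K (d=43/4, Q=-93/4); attach at lengths (53/8, 33/8); label the merged cluster EGJK
  updated: d(EGJK,N)=7/8
iteration 4: select EGJK,N (d=7/8); attach at lengths (7/16, 7/16); label the merged cluster EGJKN
final tree: ((((E:23/6,J:13/6):109/8,G:11/8):53/8,K:33/8):7/16,N:7/16)
total length: 261/8

23/6,13/6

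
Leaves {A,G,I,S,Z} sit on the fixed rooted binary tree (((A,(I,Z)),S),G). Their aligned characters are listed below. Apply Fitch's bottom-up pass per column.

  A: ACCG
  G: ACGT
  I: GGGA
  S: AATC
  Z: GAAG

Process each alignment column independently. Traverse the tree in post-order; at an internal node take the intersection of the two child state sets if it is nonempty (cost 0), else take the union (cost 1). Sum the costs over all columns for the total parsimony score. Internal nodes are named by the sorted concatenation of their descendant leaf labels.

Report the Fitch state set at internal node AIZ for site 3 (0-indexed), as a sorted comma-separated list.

[col 0] IZ: children I:{G}, Z:{G} ∩→ {G}; cost 0
[col 0] AIZ: children A:{A}, IZ:{G} ∪→ {A,G}; cost 1
[col 0] AISZ: children AIZ:{A,G}, S:{A} ∩→ {A}; cost 0
[col 0] AGISZ: children AISZ:{A}, G:{A} ∩→ {A}; cost 0
[col 1] IZ: children I:{G}, Z:{A} ∪→ {A,G}; cost 1
[col 1] AIZ: children A:{C}, IZ:{A,G} ∪→ {A,C,G}; cost 1
[col 1] AISZ: children AIZ:{A,C,G}, S:{A} ∩→ {A}; cost 0
[col 1] AGISZ: children AISZ:{A}, G:{C} ∪→ {A,C}; cost 1
[col 2] IZ: children I:{G}, Z:{A} ∪→ {A,G}; cost 1
[col 2] AIZ: children A:{C}, IZ:{A,G} ∪→ {A,C,G}; cost 1
[col 2] AISZ: children AIZ:{A,C,G}, S:{T} ∪→ {A,C,G,T}; cost 1
[col 2] AGISZ: children AISZ:{A,C,G,T}, G:{G} ∩→ {G}; cost 0
[col 3] IZ: children I:{A}, Z:{G} ∪→ {A,G}; cost 1
[col 3] AIZ: children A:{G}, IZ:{A,G} ∩→ {G}; cost 0
[col 3] AISZ: children AIZ:{G}, S:{C} ∪→ {C,G}; cost 1
[col 3] AGISZ: children AISZ:{C,G}, G:{T} ∪→ {C,G,T}; cost 1
per-site changes: [1, 3, 3, 3]; total = 10

G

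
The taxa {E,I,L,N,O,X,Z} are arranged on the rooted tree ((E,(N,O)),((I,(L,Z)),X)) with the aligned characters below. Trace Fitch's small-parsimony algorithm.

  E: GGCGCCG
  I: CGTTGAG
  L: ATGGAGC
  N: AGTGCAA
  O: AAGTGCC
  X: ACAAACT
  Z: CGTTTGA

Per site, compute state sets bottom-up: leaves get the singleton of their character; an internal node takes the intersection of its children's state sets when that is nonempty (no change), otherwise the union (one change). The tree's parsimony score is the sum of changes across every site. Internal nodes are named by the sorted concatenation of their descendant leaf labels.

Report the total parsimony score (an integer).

26

site 0, node NO: N={A} ∩ O={A} → {A} (+0)
site 0, node ENO: E={G} ∪ NO={A} → {A,G} (+1)
site 0, node LZ: L={A} ∪ Z={C} → {A,C} (+1)
site 0, node ILZ: I={C} ∩ LZ={A,C} → {C} (+0)
site 0, node ILXZ: ILZ={C} ∪ X={A} → {A,C} (+1)
site 0, node EILNOXZ: ENO={A,G} ∩ ILXZ={A,C} → {A} (+0)
site 1, node NO: N={G} ∪ O={A} → {A,G} (+1)
site 1, node ENO: E={G} ∩ NO={A,G} → {G} (+0)
site 1, node LZ: L={T} ∪ Z={G} → {G,T} (+1)
site 1, node ILZ: I={G} ∩ LZ={G,T} → {G} (+0)
site 1, node ILXZ: ILZ={G} ∪ X={C} → {C,G} (+1)
site 1, node EILNOXZ: ENO={G} ∩ ILXZ={C,G} → {G} (+0)
site 2, node NO: N={T} ∪ O={G} → {G,T} (+1)
site 2, node ENO: E={C} ∪ NO={G,T} → {C,G,T} (+1)
site 2, node LZ: L={G} ∪ Z={T} → {G,T} (+1)
site 2, node ILZ: I={T} ∩ LZ={G,T} → {T} (+0)
site 2, node ILXZ: ILZ={T} ∪ X={A} → {A,T} (+1)
site 2, node EILNOXZ: ENO={C,G,T} ∩ ILXZ={A,T} → {T} (+0)
site 3, node NO: N={G} ∪ O={T} → {G,T} (+1)
site 3, node ENO: E={G} ∩ NO={G,T} → {G} (+0)
site 3, node LZ: L={G} ∪ Z={T} → {G,T} (+1)
site 3, node ILZ: I={T} ∩ LZ={G,T} → {T} (+0)
site 3, node ILXZ: ILZ={T} ∪ X={A} → {A,T} (+1)
site 3, node EILNOXZ: ENO={G} ∪ ILXZ={A,T} → {A,G,T} (+1)
site 4, node NO: N={C} ∪ O={G} → {C,G} (+1)
site 4, node ENO: E={C} ∩ NO={C,G} → {C} (+0)
site 4, node LZ: L={A} ∪ Z={T} → {A,T} (+1)
site 4, node ILZ: I={G} ∪ LZ={A,T} → {A,G,T} (+1)
site 4, node ILXZ: ILZ={A,G,T} ∩ X={A} → {A} (+0)
site 4, node EILNOXZ: ENO={C} ∪ ILXZ={A} → {A,C} (+1)
site 5, node NO: N={A} ∪ O={C} → {A,C} (+1)
site 5, node ENO: E={C} ∩ NO={A,C} → {C} (+0)
site 5, node LZ: L={G} ∩ Z={G} → {G} (+0)
site 5, node ILZ: I={A} ∪ LZ={G} → {A,G} (+1)
site 5, node ILXZ: ILZ={A,G} ∪ X={C} → {A,C,G} (+1)
site 5, node EILNOXZ: ENO={C} ∩ ILXZ={A,C,G} → {C} (+0)
site 6, node NO: N={A} ∪ O={C} → {A,C} (+1)
site 6, node ENO: E={G} ∪ NO={A,C} → {A,C,G} (+1)
site 6, node LZ: L={C} ∪ Z={A} → {A,C} (+1)
site 6, node ILZ: I={G} ∪ LZ={A,C} → {A,C,G} (+1)
site 6, node ILXZ: ILZ={A,C,G} ∪ X={T} → {A,C,G,T} (+1)
site 6, node EILNOXZ: ENO={A,C,G} ∩ ILXZ={A,C,G,T} → {A,C,G} (+0)
per-site changes: [3, 3, 4, 4, 4, 3, 5]; total = 26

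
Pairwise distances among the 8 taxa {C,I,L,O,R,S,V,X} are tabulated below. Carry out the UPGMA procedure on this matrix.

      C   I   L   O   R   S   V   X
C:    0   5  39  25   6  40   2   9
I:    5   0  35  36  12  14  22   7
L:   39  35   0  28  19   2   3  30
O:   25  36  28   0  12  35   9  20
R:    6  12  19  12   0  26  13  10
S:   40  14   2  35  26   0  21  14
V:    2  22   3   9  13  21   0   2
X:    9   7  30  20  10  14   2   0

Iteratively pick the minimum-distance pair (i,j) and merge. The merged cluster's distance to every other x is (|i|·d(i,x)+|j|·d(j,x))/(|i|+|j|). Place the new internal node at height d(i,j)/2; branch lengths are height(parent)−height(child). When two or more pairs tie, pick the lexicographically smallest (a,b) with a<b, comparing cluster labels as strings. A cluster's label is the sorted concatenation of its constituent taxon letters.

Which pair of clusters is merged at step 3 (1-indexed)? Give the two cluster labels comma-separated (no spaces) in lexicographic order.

CV,X

step 1: merge (C,V) at d=2; branch lengths C→1, V→1; new cluster CV
  updated: d(CV,I)=27/2, d(CV,L)=21, d(CV,O)=17, d(CV,R)=19/2, d(CV,S)=61/2, d(CV,X)=11/2
step 2: merge (L,S) at d=2; branch lengths L→1, S→1; new cluster LS
  updated: d(CV,LS)=103/4, d(I,LS)=49/2, d(LS,O)=63/2, d(LS,R)=45/2, d(LS,X)=22
step 3: merge (CV,X) at d=11/2; branch lengths CV→7/4, X→11/4; new cluster CVX
  updated: d(CVX,I)=34/3, d(CVX,LS)=49/2, d(CVX,O)=18, d(CVX,R)=29/3
step 4: merge (CVX,R) at d=29/3; branch lengths CVX→25/12, R→29/6; new cluster CRVX
  updated: d(CRVX,I)=23/2, d(CRVX,LS)=24, d(CRVX,O)=33/2
step 5: merge (CRVX,I) at d=23/2; branch lengths CRVX→11/12, I→23/4; new cluster CIRVX
  updated: d(CIRVX,LS)=241/10, d(CIRVX,O)=102/5
step 6: merge (CIRVX,O) at d=102/5; branch lengths CIRVX→89/20, O→51/5; new cluster CIORVX
  updated: d(CIORVX,LS)=76/3
step 7: merge (CIORVX,LS) at d=76/3; branch lengths CIORVX→37/15, LS→35/3; new cluster CILORSVX
final tree: ((((((C:1,V:1):7/4,X:11/4):25/12,R:29/6):11/12,I:23/4):89/20,O:51/5):37/15,(L:1,S:1):35/3)
total length: 763/15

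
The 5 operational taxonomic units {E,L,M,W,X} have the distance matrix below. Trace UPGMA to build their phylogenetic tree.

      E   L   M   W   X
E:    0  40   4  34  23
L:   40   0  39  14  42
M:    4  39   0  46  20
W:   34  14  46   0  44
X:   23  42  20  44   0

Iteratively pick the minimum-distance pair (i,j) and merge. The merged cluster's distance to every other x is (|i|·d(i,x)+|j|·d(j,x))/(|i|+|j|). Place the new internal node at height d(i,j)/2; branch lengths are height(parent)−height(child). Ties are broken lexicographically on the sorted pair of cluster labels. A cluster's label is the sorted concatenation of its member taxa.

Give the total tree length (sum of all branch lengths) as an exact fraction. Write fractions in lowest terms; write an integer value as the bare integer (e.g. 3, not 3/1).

727/12

iteration 1: select E,M (d=4); attach at lengths (2, 2); label the merged cluster EM
  updated: d(EM,L)=79/2, d(EM,W)=40, d(EM,X)=43/2
iteration 2: select L,W (d=14); attach at lengths (7, 7); label the merged cluster LW
  updated: d(EM,LW)=159/4, d(LW,X)=43
iteration 3: select EM,X (d=43/2); attach at lengths (35/4, 43/4); label the merged cluster EMX
  updated: d(EMX,LW)=245/6
iteration 4: select EMX,LW (d=245/6); attach at lengths (29/3, 161/12); label the merged cluster ELMWX
final tree: (((E:2,M:2):35/4,X:43/4):29/3,(L:7,W:7):161/12)
total length: 727/12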